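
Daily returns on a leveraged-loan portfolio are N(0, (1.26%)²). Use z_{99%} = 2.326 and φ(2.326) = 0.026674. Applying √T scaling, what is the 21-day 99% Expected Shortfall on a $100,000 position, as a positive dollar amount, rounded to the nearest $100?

σ_{21d} = 1.26% × √21 = 5.774%.
ES multiplier = φ(z)/(1−α) = 0.026674/0.01 = 2.667.
ES = 5.774% × 2.667 = 15.399%; on $100,000: $15,399.

$15,400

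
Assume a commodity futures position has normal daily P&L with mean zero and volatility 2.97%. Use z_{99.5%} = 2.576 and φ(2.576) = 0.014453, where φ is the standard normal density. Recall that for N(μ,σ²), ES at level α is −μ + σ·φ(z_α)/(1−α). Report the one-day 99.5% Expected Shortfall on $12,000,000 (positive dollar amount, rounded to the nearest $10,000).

$1,030,000

Tail multiplier: φ(z)/(1−α) = 0.014453 / 0.005 = 2.891.
ES = 2.97% × 2.891 = 8.586%.
On $12,000,000: 0.08586 × $12,000,000 = $1,030,320.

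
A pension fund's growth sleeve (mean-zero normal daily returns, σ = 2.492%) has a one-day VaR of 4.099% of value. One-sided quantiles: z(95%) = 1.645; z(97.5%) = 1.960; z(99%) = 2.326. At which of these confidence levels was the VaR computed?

Implied z = VaR/σ = 4.099 / 2.492 = 1.645.
This matches z(95%) = 1.645.

95%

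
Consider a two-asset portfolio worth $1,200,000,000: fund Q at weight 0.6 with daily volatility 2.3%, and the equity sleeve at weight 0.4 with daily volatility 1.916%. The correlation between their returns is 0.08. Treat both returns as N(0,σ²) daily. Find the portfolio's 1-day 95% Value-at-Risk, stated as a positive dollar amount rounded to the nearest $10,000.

$32,200,000

σ_p² = 0.6²·2.3² + 0.4²·1.916² + 2·0.08·0.6·0.4·2.3·1.916 = 2.6610 (%²).
σ_p = √2.6610 = 1.631%.
At 95%, z = 1.645.
VaR = 1.645 × 1.631% = 2.683%; on $1,200,000,000 that is $32,196,000.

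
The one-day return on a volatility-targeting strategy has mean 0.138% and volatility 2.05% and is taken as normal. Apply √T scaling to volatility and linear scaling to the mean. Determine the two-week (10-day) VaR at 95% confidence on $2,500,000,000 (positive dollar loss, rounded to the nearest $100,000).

At 95%, z = 1.645.
σ_{10d} = 2.05% × √10 = 6.483%; μ_{10d} = 10 × 0.138% = 1.380%.
VaR = −(1.380%) + 1.645 × 6.483% = 9.285%.
On $2,500,000,000: 0.09285 × $2,500,000,000 = $232,125,000.

$232,100,000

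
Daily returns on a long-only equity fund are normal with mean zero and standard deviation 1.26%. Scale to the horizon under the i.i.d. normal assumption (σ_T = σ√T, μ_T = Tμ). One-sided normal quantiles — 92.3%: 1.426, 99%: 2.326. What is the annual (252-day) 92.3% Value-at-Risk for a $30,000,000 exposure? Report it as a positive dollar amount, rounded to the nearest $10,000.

$8,560,000

σ_{252d} = 1.26% × √252 = 20.002%.
VaR = 1.426 × 20.002% = 28.523%.
On $30,000,000: 0.28523 × $30,000,000 = $8,556,900.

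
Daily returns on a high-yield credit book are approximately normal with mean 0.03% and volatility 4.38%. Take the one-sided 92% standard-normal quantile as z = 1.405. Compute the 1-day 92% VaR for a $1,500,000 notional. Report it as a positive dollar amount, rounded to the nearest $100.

VaR = −μ + z·σ = −(0.03%) + 1.405 × 4.38% = 6.124%.
On $1,500,000: 0.06124 × $1,500,000 = $91,860.

$91,900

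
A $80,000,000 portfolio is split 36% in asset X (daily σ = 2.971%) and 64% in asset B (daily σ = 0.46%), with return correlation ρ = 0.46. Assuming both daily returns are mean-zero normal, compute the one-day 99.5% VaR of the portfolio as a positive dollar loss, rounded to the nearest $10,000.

σ_p² = 0.36²·2.971² + 0.64²·0.46² + 2·0.46·0.36·0.64·2.971·0.46 = 1.5203 (%²).
σ_p = √1.5203 = 1.233%.
At 99.5%, z = 2.576.
VaR = 2.576 × 1.233% = 3.176%; on $80,000,000 that is $2,540,800.

$2,540,000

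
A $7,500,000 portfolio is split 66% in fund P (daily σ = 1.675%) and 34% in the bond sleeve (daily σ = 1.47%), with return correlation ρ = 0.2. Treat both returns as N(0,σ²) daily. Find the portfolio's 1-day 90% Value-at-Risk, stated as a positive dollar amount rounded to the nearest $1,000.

σ_p² = 0.66²·1.675² + 0.34²·1.47² + 2·0.2·0.66·0.34·1.675·1.47 = 1.6929 (%²).
σ_p = √1.6929 = 1.301%.
At 90%, z = 1.282.
VaR = 1.282 × 1.301% = 1.668%; on $7,500,000 that is $125,100.

$125,000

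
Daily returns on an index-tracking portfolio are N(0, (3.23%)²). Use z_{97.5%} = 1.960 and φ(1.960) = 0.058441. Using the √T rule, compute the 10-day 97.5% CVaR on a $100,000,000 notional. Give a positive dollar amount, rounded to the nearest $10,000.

σ_{10d} = 3.23% × √10 = 10.214%.
ES multiplier = φ(z)/(1−α) = 0.058441/0.025 = 2.338.
ES = 10.214% × 2.338 = 23.880%; on $100,000,000: $23,880,000.

$23,880,000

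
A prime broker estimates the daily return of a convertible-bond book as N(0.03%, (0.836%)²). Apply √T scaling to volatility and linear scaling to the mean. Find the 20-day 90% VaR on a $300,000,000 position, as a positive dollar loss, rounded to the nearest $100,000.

$12,600,000

At 90%, z = 1.282.
σ_{20d} = 0.836% × √20 = 3.739%; μ_{20d} = 20 × 0.03% = 0.600%.
VaR = −(0.600%) + 1.282 × 3.739% = 4.193%.
On $300,000,000: 0.04193 × $300,000,000 = $12,579,000.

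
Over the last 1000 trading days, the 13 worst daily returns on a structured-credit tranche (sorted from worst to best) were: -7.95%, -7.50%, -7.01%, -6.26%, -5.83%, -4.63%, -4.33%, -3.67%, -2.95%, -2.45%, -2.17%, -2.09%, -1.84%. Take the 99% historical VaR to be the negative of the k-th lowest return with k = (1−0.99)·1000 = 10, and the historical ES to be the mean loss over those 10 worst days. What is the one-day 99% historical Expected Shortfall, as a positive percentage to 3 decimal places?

5.258%

The 10 worst returns sum to -52.58%.
ES = −(-52.58%) / 10 = 5.258%.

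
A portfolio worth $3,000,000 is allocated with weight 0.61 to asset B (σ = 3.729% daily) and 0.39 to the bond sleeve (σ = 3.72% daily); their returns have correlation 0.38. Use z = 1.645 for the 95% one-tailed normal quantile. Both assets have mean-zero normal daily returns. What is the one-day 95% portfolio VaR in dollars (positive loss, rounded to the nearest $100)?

σ_p² = 0.61²·3.729² + 0.39²·3.72² + 2·0.38·0.61·0.39·3.729·3.72 = 9.7871 (%²).
σ_p = √9.7871 = 3.128%.
VaR = 1.645 × 3.128% = 5.146%; on $3,000,000 that is $154,380.

$154,400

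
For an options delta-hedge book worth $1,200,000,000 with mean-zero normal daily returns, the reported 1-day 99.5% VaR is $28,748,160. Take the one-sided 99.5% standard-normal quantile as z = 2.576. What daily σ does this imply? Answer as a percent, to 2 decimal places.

0.93%

VaR as a fraction: $28,748,160 / $1,200,000,000 = 2.396%.
σ = VaR / z = 2.396% / 2.576 = 0.930%.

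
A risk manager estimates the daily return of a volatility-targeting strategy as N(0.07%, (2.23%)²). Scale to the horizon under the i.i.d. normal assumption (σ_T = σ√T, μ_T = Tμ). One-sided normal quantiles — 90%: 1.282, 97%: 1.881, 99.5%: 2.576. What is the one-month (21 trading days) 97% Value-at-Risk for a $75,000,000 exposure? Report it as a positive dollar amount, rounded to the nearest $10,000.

σ_{21d} = 2.23% × √21 = 10.219%; μ_{21d} = 21 × 0.07% = 1.470%.
VaR = −(1.470%) + 1.881 × 10.219% = 17.752%.
On $75,000,000: 0.17752 × $75,000,000 = $13,314,000.

$13,310,000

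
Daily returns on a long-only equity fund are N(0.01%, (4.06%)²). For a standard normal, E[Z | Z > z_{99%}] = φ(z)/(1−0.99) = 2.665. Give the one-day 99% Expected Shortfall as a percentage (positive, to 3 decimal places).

10.810%

ES = −(0.01%) + 4.06% × 2.665 = 10.810%.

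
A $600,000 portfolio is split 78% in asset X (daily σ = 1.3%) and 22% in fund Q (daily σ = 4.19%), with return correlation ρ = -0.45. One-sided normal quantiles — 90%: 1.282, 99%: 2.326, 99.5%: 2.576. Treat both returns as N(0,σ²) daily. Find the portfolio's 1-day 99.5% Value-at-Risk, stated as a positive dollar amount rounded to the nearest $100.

$15,700

σ_p² = 0.78²·1.3² + 0.22²·4.19² + 2·-0.45·0.78·0.22·1.3·4.19 = 1.0367 (%²).
σ_p = √1.0367 = 1.018%.
VaR = 2.576 × 1.018% = 2.622%; on $600,000 that is $15,732.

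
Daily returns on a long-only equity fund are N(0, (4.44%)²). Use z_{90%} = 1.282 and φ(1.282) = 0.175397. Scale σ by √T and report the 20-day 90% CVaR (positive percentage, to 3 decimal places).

34.827%

σ_{20d} = 4.44% × √20 = 19.856%.
ES multiplier = φ(z)/(1−α) = 0.175397/0.1 = 1.754.
ES = 19.856% × 1.754 = 34.827%.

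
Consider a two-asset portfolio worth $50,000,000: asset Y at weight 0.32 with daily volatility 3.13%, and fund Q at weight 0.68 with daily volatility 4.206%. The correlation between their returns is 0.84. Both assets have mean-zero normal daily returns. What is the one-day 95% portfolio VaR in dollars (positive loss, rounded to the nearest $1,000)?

σ_p² = 0.32²·3.13² + 0.68²·4.206² + 2·0.84·0.32·0.68·3.13·4.206 = 13.9959 (%²).
σ_p = √13.9959 = 3.741%.
At 95%, z = 1.645.
VaR = 1.645 × 3.741% = 6.154%; on $50,000,000 that is $3,077,000.

$3,077,000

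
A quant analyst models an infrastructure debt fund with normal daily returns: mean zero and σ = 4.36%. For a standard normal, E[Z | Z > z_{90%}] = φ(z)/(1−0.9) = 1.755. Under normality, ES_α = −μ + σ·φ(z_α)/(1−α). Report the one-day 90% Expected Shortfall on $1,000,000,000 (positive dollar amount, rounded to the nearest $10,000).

$76,520,000

ES = 4.36% × 1.755 = 7.652%.
On $1,000,000,000: 0.07652 × $1,000,000,000 = $76,520,000.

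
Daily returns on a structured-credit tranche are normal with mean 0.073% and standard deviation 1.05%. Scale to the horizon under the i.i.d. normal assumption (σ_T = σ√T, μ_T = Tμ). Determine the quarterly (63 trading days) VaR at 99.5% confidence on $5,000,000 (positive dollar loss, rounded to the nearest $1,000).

$843,000

At 99.5%, z = 2.576.
σ_{63d} = 1.05% × √63 = 8.334%; μ_{63d} = 63 × 0.073% = 4.599%.
VaR = −(4.599%) + 2.576 × 8.334% = 16.869%.
On $5,000,000: 0.16869 × $5,000,000 = $843,450.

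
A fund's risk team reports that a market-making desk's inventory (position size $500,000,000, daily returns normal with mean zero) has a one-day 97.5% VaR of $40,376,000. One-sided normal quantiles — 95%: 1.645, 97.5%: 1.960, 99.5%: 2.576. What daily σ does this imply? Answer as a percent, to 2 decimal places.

VaR as a fraction: $40,376,000 / $500,000,000 = 8.075%.
σ = VaR / z = 8.075% / 1.960 = 4.120%.

4.12%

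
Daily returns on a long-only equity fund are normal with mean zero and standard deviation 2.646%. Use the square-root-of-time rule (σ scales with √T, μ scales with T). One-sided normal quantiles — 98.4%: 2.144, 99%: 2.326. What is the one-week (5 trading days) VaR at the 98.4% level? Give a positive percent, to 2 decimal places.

12.69%

σ_{5d} = 2.646% × √5 = 5.917%.
VaR = 2.144 × 5.917% = 12.686%.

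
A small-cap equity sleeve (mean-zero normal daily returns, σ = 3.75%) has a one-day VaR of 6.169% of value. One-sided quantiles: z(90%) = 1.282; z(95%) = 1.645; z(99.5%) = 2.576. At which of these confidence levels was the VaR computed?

95%

Implied z = VaR/σ = 6.169 / 3.75 = 1.645.
This matches z(95%) = 1.645.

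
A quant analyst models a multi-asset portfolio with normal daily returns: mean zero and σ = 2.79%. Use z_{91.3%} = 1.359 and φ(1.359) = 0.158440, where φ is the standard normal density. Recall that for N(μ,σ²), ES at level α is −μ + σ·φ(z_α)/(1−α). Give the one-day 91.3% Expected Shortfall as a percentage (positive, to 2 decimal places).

5.08%

Tail multiplier: φ(z)/(1−α) = 0.158440 / 0.087 = 1.821.
ES = 2.79% × 1.821 = 5.081%.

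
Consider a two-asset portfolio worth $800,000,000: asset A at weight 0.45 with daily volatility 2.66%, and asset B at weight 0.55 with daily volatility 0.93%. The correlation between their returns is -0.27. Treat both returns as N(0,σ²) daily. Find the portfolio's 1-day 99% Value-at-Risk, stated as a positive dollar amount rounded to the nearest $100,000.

σ_p² = 0.45²·2.66² + 0.55²·0.93² + 2·-0.27·0.45·0.55·2.66·0.93 = 1.3638 (%²).
σ_p = √1.3638 = 1.168%.
At 99%, z = 2.326.
VaR = 2.326 × 1.168% = 2.717%; on $800,000,000 that is $21,736,000.

$21,700,000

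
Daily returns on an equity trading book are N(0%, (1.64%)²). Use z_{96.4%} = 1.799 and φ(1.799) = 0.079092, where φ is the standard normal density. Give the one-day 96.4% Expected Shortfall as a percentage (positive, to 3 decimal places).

3.603%

Tail multiplier: φ(z)/(1−α) = 0.079092 / 0.036 = 2.197.
ES = 1.64% × 2.197 = 3.603%.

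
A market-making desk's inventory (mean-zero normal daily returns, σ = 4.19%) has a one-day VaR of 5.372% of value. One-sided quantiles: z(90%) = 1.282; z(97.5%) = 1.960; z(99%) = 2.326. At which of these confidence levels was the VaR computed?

90%

Implied z = VaR/σ = 5.372 / 4.19 = 1.282.
This matches z(90%) = 1.282.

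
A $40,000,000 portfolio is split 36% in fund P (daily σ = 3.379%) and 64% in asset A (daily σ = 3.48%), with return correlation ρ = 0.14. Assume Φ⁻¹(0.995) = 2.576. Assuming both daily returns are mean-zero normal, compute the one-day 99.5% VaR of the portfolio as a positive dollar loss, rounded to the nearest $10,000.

σ_p² = 0.36²·3.379² + 0.64²·3.48² + 2·0.14·0.36·0.64·3.379·3.48 = 7.1987 (%²).
σ_p = √7.1987 = 2.683%.
VaR = 2.576 × 2.683% = 6.911%; on $40,000,000 that is $2,764,400.

$2,760,000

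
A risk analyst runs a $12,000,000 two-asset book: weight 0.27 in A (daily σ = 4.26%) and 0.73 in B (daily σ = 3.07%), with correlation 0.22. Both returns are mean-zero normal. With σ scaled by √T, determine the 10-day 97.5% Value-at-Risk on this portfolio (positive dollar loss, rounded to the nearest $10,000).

σ_p = √(0.27²·4.26² + 0.73²·3.07² + 2·0.22·0.27·0.73·4.26·3.07) = 2.735%.
σ_{10d} = 2.735% × √10 = 8.649%.
z(97.5%) = 1.960.
VaR = 1.960 × 8.649% = 16.952%; on $12,000,000 that is $2,034,240.

$2,030,000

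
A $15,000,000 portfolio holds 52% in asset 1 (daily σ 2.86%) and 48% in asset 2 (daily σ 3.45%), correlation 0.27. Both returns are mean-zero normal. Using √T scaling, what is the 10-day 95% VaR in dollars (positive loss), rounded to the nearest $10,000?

$1,960,000

σ_p = √(0.52²·2.86² + 0.48²·3.45² + 2·0.27·0.52·0.48·2.86·3.45) = 2.507%.
σ_{10d} = 2.507% × √10 = 7.928%.
z(95%) = 1.645.
VaR = 1.645 × 7.928% = 13.042%; on $15,000,000 that is $1,956,300.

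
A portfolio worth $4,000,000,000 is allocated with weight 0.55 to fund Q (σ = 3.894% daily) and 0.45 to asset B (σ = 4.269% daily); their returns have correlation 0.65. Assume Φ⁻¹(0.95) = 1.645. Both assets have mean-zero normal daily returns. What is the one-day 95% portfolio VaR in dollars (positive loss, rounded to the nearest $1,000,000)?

$243,000,000

σ_p² = 0.55²·3.894² + 0.45²·4.269² + 2·0.65·0.55·0.45·3.894·4.269 = 13.6259 (%²).
σ_p = √13.6259 = 3.691%.
VaR = 1.645 × 3.691% = 6.072%; on $4,000,000,000 that is $242,880,000.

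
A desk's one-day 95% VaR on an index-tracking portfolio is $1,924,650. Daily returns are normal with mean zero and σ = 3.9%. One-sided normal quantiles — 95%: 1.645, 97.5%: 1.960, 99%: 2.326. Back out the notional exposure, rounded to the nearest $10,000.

$30,000,000

VaR as a fraction of value: z·σ = 1.645 × 3.9% = 6.4155%.
Position = $1,924,650 / 0.064155 = $30,000,000.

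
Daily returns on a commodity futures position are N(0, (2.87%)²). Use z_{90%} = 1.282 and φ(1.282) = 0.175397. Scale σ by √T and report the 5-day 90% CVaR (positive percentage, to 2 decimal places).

σ_{5d} = 2.87% × √5 = 6.418%.
ES multiplier = φ(z)/(1−α) = 0.175397/0.1 = 1.754.
ES = 6.418% × 1.754 = 11.257%.

11.26%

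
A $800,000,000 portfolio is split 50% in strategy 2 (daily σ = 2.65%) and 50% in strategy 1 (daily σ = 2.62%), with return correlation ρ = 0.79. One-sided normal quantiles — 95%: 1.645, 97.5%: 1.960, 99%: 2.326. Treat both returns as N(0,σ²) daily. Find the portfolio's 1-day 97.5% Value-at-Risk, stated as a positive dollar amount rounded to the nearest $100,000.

σ_p² = 0.5²·2.65² + 0.5²·2.62² + 2·0.79·0.5·0.5·2.65·2.62 = 6.2142 (%²).
σ_p = √6.2142 = 2.493%.
VaR = 1.960 × 2.493% = 4.886%; on $800,000,000 that is $39,088,000.

$39,100,000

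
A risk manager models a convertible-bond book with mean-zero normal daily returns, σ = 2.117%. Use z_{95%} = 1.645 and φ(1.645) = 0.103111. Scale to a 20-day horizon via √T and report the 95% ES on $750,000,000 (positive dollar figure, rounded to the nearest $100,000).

σ_{20d} = 2.117% × √20 = 9.468%.
ES multiplier = φ(z)/(1−α) = 0.103111/0.05 = 2.062.
ES = 9.468% × 2.062 = 19.523%; on $750,000,000: $146,422,500.

$146,400,000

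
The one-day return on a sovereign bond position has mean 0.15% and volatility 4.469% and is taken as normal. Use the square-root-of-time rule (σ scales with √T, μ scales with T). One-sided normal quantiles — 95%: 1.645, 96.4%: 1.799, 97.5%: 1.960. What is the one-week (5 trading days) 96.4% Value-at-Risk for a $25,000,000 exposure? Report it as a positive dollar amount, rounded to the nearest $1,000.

σ_{5d} = 4.469% × √5 = 9.993%; μ_{5d} = 5 × 0.15% = 0.750%.
VaR = −(0.750%) + 1.799 × 9.993% = 17.227%.
On $25,000,000: 0.17227 × $25,000,000 = $4,306,750.

$4,307,000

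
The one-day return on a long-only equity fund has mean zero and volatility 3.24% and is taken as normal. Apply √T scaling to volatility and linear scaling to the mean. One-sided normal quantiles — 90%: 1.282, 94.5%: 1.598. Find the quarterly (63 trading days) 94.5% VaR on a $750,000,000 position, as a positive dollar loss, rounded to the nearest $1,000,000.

σ_{63d} = 3.24% × √63 = 25.717%.
VaR = 1.598 × 25.717% = 41.096%.
On $750,000,000: 0.41096 × $750,000,000 = $308,220,000.

$308,000,000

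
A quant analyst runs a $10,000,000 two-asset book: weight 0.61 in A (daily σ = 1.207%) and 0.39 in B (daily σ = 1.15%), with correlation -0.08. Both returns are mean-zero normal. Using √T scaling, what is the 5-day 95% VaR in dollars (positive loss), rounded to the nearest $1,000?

$306,000

σ_p = √(0.61²·1.207² + 0.39²·1.15² + 2·-0.08·0.61·0.39·1.207·1.15) = 0.831%.
σ_{5d} = 0.831% × √5 = 1.858%.
z(95%) = 1.645.
VaR = 1.645 × 1.858% = 3.056%; on $10,000,000 that is $305,600.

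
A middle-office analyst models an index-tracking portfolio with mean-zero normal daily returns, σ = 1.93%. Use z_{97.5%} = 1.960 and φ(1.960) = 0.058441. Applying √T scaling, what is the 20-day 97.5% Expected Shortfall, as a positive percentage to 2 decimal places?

σ_{20d} = 1.93% × √20 = 8.631%.
ES multiplier = φ(z)/(1−α) = 0.058441/0.025 = 2.338.
ES = 8.631% × 2.338 = 20.179%.

20.18%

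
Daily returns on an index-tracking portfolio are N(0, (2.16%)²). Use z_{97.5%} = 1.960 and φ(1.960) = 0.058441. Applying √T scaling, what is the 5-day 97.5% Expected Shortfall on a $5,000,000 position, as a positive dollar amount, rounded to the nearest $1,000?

σ_{5d} = 2.16% × √5 = 4.830%.
ES multiplier = φ(z)/(1−α) = 0.058441/0.025 = 2.338.
ES = 4.830% × 2.338 = 11.293%; on $5,000,000: $564,650.

$565,000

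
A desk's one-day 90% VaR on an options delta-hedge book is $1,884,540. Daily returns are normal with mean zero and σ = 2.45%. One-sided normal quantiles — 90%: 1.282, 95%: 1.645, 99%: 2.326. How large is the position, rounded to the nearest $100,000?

$60,000,000

VaR as a fraction of value: z·σ = 1.282 × 2.45% = 3.1409%.
Position = $1,884,540 / 0.031409 = $60,000,000.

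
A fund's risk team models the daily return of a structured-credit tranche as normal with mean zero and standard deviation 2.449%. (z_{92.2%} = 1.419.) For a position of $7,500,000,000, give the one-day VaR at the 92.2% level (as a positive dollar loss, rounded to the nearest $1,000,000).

$261,000,000

VaR = z·σ = 1.419 × 2.449% = 3.475%.
On $7,500,000,000: 0.03475 × $7,500,000,000 = $260,625,000.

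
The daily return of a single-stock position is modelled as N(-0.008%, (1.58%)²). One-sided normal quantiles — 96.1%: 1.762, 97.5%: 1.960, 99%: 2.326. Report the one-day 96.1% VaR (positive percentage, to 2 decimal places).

2.79%

VaR = −μ + z·σ = −(-0.008%) + 1.762 × 1.58% = 2.792%.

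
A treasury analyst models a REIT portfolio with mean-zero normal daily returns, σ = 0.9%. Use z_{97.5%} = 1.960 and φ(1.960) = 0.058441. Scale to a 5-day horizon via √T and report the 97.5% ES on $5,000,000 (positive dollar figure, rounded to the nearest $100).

$235,200

σ_{5d} = 0.9% × √5 = 2.012%.
ES multiplier = φ(z)/(1−α) = 0.058441/0.025 = 2.338.
ES = 2.012% × 2.338 = 4.704%; on $5,000,000: $235,200.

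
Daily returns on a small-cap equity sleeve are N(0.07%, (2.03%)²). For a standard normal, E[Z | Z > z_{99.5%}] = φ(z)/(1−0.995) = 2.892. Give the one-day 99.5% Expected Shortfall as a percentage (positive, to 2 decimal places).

ES = −(0.07%) + 2.03% × 2.892 = 5.801%.

5.80%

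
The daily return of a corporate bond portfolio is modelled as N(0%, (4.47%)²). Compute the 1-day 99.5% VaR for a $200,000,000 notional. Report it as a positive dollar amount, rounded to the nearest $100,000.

$23,000,000

At 99.5% one-sided, z = 2.576.
VaR = z·σ = 2.576 × 4.47% = 11.515%.
On $200,000,000: 0.11515 × $200,000,000 = $23,030,000.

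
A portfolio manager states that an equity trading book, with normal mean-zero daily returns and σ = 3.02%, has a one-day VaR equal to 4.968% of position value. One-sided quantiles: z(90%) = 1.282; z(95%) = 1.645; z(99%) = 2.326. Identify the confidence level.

95%

Implied z = VaR/σ = 4.968 / 3.02 = 1.645.
This matches z(95%) = 1.645.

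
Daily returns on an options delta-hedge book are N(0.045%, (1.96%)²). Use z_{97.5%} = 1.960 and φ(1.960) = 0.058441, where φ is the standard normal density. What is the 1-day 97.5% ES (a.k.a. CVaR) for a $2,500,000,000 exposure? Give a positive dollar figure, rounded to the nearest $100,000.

$113,400,000

Tail multiplier: φ(z)/(1−α) = 0.058441 / 0.025 = 2.338.
ES = −(0.045%) + 1.96% × 2.338 = 4.537%.
On $2,500,000,000: 0.04537 × $2,500,000,000 = $113,425,000.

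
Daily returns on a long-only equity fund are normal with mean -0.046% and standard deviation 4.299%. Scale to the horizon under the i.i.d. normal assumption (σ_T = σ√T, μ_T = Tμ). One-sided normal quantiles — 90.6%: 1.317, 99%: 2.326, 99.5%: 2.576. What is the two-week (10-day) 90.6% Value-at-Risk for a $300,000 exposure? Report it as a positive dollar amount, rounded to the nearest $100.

σ_{10d} = 4.299% × √10 = 13.595%; μ_{10d} = 10 × -0.046% = -0.460%.
VaR = −(-0.460%) + 1.317 × 13.595% = 18.365%.
On $300,000: 0.18365 × $300,000 = $55,095.

$55,100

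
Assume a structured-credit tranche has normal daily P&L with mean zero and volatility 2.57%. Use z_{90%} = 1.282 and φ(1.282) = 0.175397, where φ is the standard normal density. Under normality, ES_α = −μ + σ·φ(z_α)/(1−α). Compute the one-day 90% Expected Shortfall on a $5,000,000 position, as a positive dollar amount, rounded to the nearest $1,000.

Tail multiplier: φ(z)/(1−α) = 0.175397 / 0.1 = 1.754.
ES = 2.57% × 1.754 = 4.508%.
On $5,000,000: 0.04508 × $5,000,000 = $225,400.

$225,000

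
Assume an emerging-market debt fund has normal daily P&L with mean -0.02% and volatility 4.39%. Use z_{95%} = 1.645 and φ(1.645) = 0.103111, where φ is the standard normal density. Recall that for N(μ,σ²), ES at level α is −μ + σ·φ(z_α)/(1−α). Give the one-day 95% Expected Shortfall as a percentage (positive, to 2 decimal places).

9.07%

Tail multiplier: φ(z)/(1−α) = 0.103111 / 0.05 = 2.062.
ES = −(-0.02%) + 4.39% × 2.062 = 9.072%.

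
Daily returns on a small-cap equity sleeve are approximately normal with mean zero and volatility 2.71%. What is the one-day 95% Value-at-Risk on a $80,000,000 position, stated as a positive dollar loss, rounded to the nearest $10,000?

At 95% one-sided, z = 1.645.
VaR = z·σ = 1.645 × 2.71% = 4.458%.
On $80,000,000: 0.04458 × $80,000,000 = $3,566,400.

$3,570,000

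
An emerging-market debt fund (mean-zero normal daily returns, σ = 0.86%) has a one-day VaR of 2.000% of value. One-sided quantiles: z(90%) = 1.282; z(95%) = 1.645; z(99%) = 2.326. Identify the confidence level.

Implied z = VaR/σ = 2.000 / 0.86 = 2.326.
This matches z(99%) = 2.326.

99%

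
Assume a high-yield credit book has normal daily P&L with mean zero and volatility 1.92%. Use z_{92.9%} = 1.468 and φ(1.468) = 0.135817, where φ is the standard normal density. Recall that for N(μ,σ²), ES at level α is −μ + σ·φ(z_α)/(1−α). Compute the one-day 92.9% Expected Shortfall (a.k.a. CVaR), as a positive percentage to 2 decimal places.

3.67%

Tail multiplier: φ(z)/(1−α) = 0.135817 / 0.071 = 1.913.
ES = 1.92% × 1.913 = 3.673%.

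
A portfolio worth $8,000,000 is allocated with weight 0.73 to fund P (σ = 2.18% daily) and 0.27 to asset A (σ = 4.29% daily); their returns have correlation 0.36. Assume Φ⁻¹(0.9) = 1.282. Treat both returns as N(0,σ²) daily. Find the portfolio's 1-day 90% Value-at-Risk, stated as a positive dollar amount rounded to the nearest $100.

$233,900

σ_p² = 0.73²·2.18² + 0.27²·4.29² + 2·0.36·0.73·0.27·2.18·4.29 = 5.2014 (%²).
σ_p = √5.2014 = 2.281%.
VaR = 1.282 × 2.281% = 2.924%; on $8,000,000 that is $233,920.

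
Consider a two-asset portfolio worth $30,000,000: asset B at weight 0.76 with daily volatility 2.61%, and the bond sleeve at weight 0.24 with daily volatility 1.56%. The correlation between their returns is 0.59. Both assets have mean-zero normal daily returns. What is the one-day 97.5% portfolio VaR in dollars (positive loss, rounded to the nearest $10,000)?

σ_p² = 0.76²·2.61² + 0.24²·1.56² + 2·0.59·0.76·0.24·2.61·1.56 = 4.9512 (%²).
σ_p = √4.9512 = 2.225%.
At 97.5%, z = 1.960.
VaR = 1.960 × 2.225% = 4.361%; on $30,000,000 that is $1,308,300.

$1,310,000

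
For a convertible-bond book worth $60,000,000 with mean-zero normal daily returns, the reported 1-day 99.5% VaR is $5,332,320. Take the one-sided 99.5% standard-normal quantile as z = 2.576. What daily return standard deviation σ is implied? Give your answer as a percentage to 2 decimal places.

3.45%

VaR as a fraction: $5,332,320 / $60,000,000 = 8.887%.
σ = VaR / z = 8.887% / 2.576 = 3.450%.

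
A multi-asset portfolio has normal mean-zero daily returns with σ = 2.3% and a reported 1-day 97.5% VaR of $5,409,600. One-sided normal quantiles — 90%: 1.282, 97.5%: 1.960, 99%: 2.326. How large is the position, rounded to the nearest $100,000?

$120,000,000

VaR as a fraction of value: z·σ = 1.960 × 2.3% = 4.508%.
Position = $5,409,600 / 0.04508 = $120,000,000.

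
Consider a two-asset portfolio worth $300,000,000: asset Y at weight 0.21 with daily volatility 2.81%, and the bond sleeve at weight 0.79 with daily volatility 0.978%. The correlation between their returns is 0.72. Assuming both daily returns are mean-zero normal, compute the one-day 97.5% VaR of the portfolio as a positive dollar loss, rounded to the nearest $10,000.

$7,440,000

σ_p² = 0.21²·2.81² + 0.79²·0.978² + 2·0.72·0.21·0.79·2.81·0.978 = 1.6017 (%²).
σ_p = √1.6017 = 1.266%.
At 97.5%, z = 1.960.
VaR = 1.960 × 1.266% = 2.481%; on $300,000,000 that is $7,443,000.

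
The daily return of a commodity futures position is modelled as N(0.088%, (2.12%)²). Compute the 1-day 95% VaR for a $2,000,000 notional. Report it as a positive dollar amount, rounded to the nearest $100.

At 95% one-sided, z = 1.645.
VaR = −μ + z·σ = −(0.088%) + 1.645 × 2.12% = 3.399%.
On $2,000,000: 0.03399 × $2,000,000 = $67,980.

$68,000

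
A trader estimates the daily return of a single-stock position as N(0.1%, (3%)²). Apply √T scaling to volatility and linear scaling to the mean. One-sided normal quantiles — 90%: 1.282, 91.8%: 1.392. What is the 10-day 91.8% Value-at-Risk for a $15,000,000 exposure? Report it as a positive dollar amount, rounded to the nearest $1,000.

$1,831,000

σ_{10d} = 3% × √10 = 9.487%; μ_{10d} = 10 × 0.1% = 1.000%.
VaR = −(1.000%) + 1.392 × 9.487% = 12.206%.
On $15,000,000: 0.12206 × $15,000,000 = $1,830,900.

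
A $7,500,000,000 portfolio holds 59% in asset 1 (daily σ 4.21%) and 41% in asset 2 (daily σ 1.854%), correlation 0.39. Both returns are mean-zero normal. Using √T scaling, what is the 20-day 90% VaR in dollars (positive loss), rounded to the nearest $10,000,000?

σ_p = √(0.59²·4.21² + 0.41²·1.854² + 2·0.39·0.59·0.41·4.21·1.854) = 2.867%.
σ_{20d} = 2.867% × √20 = 12.822%.
z(90%) = 1.282.
VaR = 1.282 × 12.822% = 16.438%; on $7,500,000,000 that is $1,232,850,000.

$1,230,000,000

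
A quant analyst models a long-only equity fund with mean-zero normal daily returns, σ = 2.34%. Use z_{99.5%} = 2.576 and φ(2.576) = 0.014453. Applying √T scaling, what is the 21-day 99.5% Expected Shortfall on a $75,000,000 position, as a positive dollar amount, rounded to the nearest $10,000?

$23,250,000

σ_{21d} = 2.34% × √21 = 10.723%.
ES multiplier = φ(z)/(1−α) = 0.014453/0.005 = 2.891.
ES = 10.723% × 2.891 = 31.000%; on $75,000,000: $23,250,000.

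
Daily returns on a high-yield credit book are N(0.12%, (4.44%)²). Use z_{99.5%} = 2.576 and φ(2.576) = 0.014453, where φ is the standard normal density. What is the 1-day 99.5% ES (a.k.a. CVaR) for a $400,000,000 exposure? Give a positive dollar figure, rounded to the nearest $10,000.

Tail multiplier: φ(z)/(1−α) = 0.014453 / 0.005 = 2.891.
ES = −(0.12%) + 4.44% × 2.891 = 12.716%.
On $400,000,000: 0.12716 × $400,000,000 = $50,864,000.

$50,860,000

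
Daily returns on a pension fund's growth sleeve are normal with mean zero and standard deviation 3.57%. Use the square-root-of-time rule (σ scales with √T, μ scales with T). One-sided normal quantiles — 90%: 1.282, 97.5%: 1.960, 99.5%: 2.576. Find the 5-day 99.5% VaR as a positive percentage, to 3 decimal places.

σ_{5d} = 3.57% × √5 = 7.983%.
VaR = 2.576 × 7.983% = 20.564%.

20.564%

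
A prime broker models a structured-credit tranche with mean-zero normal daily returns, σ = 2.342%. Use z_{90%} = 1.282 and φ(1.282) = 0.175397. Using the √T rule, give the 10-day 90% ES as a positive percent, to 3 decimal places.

σ_{10d} = 2.342% × √10 = 7.406%.
ES multiplier = φ(z)/(1−α) = 0.175397/0.1 = 1.754.
ES = 7.406% × 1.754 = 12.990%.

12.990%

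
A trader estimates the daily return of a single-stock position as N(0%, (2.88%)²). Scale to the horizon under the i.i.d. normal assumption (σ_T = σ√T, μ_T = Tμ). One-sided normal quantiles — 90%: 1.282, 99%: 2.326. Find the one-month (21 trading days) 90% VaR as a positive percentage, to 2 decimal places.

σ_{21d} = 2.88% × √21 = 13.198%.
VaR = 1.282 × 13.198% = 16.920%.

16.92%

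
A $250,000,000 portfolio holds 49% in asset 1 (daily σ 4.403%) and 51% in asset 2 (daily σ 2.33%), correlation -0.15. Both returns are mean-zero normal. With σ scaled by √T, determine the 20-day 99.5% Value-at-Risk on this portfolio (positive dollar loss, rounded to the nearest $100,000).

σ_p = √(0.49²·4.403² + 0.51²·2.33² + 2·-0.15·0.49·0.51·4.403·2.33) = 2.302%.
σ_{20d} = 2.302% × √20 = 10.295%.
z(99.5%) = 2.576.
VaR = 2.576 × 10.295% = 26.520%; on $250,000,000 that is $66,300,000.

$66,300,000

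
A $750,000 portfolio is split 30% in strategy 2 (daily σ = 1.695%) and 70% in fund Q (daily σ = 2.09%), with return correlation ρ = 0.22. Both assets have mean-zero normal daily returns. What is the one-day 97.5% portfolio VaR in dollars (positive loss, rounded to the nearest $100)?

$24,300

σ_p² = 0.3²·1.695² + 0.7²·2.09² + 2·0.22·0.3·0.7·1.695·2.09 = 2.7263 (%²).
σ_p = √2.7263 = 1.651%.
At 97.5%, z = 1.960.
VaR = 1.960 × 1.651% = 3.236%; on $750,000 that is $24,270.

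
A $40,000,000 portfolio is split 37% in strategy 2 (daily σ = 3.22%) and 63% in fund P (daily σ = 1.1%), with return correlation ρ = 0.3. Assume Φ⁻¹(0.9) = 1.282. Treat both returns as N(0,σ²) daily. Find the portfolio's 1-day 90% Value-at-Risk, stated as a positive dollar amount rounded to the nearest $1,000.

$794,000

σ_p² = 0.37²·3.22² + 0.63²·1.1² + 2·0.3·0.37·0.63·3.22·1.1 = 2.3951 (%²).
σ_p = √2.3951 = 1.548%.
VaR = 1.282 × 1.548% = 1.985%; on $40,000,000 that is $794,000.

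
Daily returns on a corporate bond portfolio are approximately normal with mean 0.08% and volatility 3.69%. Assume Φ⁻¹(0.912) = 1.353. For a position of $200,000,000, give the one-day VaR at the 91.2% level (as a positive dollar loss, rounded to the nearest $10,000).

VaR = −μ + z·σ = −(0.08%) + 1.353 × 3.69% = 4.913%.
On $200,000,000: 0.04913 × $200,000,000 = $9,826,000.

$9,830,000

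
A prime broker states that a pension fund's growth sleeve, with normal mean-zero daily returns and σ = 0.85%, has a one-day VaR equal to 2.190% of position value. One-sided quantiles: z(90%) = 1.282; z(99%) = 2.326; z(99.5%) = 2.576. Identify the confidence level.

Implied z = VaR/σ = 2.190 / 0.85 = 2.576.
This matches z(99.5%) = 2.576.

99.5%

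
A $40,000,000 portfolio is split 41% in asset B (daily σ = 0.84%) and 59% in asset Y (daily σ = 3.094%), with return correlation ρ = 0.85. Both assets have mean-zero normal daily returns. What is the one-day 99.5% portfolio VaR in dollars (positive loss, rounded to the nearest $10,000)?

σ_p² = 0.41²·0.84² + 0.59²·3.094² + 2·0.85·0.41·0.59·0.84·3.094 = 4.5197 (%²).
σ_p = √4.5197 = 2.126%.
At 99.5%, z = 2.576.
VaR = 2.576 × 2.126% = 5.477%; on $40,000,000 that is $2,190,800.

$2,190,000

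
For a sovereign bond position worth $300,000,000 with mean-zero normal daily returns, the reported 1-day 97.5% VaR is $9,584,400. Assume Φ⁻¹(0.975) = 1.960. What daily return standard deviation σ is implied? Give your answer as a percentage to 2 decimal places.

VaR as a fraction: $9,584,400 / $300,000,000 = 3.195%.
σ = VaR / z = 3.195% / 1.960 = 1.630%.

1.63%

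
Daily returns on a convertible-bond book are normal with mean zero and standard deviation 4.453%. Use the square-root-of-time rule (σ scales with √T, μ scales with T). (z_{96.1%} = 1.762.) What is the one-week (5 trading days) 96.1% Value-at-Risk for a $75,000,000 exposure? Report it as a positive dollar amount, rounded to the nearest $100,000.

σ_{5d} = 4.453% × √5 = 9.957%.
VaR = 1.762 × 9.957% = 17.544%.
On $75,000,000: 0.17544 × $75,000,000 = $13,158,000.

$13,200,000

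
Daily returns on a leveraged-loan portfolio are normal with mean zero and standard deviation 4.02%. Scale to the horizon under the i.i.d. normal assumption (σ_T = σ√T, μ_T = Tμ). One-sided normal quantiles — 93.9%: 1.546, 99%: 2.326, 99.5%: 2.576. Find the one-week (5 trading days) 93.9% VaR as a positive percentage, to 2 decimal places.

σ_{5d} = 4.02% × √5 = 8.989%.
VaR = 1.546 × 8.989% = 13.897%.

13.90%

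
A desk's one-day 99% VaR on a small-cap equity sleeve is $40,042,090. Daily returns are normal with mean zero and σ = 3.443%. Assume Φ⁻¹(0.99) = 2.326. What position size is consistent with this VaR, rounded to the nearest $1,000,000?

VaR as a fraction of value: z·σ = 2.326 × 3.443% = 8.00842%.
Position = $40,042,090 / 0.0800842 = $500,000,000.

$500,000,000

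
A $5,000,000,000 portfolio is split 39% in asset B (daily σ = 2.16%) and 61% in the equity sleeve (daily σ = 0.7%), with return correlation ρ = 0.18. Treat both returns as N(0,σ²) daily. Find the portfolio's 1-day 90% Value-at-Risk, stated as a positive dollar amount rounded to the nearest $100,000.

σ_p² = 0.39²·2.16² + 0.61²·0.7² + 2·0.18·0.39·0.61·2.16·0.7 = 1.0215 (%²).
σ_p = √1.0215 = 1.011%.
At 90%, z = 1.282.
VaR = 1.282 × 1.011% = 1.296%; on $5,000,000,000 that is $64,800,000.

$64,800,000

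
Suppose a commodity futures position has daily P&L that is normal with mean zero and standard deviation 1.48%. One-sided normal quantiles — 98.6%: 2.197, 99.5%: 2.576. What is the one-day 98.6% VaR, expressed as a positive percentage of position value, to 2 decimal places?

VaR = z·σ = 2.197 × 1.48% = 3.252%.

3.25%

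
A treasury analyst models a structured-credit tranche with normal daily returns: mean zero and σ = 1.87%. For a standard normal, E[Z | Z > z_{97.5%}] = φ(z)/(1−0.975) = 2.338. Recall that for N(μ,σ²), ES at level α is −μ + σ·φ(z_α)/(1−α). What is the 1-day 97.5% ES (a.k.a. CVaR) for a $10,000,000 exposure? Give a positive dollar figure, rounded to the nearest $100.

$437,200

ES = 1.87% × 2.338 = 4.372%.
On $10,000,000: 0.04372 × $10,000,000 = $437,200.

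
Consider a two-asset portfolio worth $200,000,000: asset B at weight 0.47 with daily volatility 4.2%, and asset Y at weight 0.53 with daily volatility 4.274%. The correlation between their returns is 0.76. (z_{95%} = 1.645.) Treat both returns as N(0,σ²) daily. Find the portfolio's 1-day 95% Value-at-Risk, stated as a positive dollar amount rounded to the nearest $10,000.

σ_p² = 0.47²·4.2² + 0.53²·4.274² + 2·0.76·0.47·0.53·4.2·4.274 = 15.8246 (%²).
σ_p = √15.8246 = 3.978%.
VaR = 1.645 × 3.978% = 6.544%; on $200,000,000 that is $13,088,000.

$13,090,000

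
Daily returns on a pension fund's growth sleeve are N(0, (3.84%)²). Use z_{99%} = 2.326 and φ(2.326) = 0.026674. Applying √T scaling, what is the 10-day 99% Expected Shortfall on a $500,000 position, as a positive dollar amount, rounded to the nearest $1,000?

$162,000

σ_{10d} = 3.84% × √10 = 12.143%.
ES multiplier = φ(z)/(1−α) = 0.026674/0.01 = 2.667.
ES = 12.143% × 2.667 = 32.385%; on $500,000: $161,925.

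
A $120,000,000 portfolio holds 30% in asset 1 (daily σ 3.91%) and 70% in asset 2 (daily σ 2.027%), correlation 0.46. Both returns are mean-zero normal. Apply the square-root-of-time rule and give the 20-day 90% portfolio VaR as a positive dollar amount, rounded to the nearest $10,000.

$15,260,000

σ_p = √(0.3²·3.91² + 0.7²·2.027² + 2·0.46·0.3·0.7·3.91·2.027) = 2.218%.
σ_{20d} = 2.218% × √20 = 9.919%.
z(90%) = 1.282.
VaR = 1.282 × 9.919% = 12.716%; on $120,000,000 that is $15,259,200.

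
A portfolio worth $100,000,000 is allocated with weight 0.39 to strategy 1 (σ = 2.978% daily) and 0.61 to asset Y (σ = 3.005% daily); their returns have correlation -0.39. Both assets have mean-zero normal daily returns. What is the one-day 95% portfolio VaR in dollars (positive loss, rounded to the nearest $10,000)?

σ_p² = 0.39²·2.978² + 0.61²·3.005² + 2·-0.39·0.39·0.61·2.978·3.005 = 3.0484 (%²).
σ_p = √3.0484 = 1.746%.
At 95%, z = 1.645.
VaR = 1.645 × 1.746% = 2.872%; on $100,000,000 that is $2,872,000.

$2,870,000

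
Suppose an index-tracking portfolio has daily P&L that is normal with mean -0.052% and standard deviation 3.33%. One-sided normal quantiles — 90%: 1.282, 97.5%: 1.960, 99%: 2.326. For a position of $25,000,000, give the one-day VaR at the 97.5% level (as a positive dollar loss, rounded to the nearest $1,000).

VaR = −μ + z·σ = −(-0.052%) + 1.960 × 3.33% = 6.579%.
On $25,000,000: 0.06579 × $25,000,000 = $1,644,750.

$1,645,000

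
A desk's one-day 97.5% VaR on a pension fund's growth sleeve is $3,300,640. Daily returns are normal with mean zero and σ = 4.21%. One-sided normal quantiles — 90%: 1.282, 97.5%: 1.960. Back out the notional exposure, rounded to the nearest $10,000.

VaR as a fraction of value: z·σ = 1.960 × 4.21% = 8.2516%.
Position = $3,300,640 / 0.082516 = $40,000,000.

$40,000,000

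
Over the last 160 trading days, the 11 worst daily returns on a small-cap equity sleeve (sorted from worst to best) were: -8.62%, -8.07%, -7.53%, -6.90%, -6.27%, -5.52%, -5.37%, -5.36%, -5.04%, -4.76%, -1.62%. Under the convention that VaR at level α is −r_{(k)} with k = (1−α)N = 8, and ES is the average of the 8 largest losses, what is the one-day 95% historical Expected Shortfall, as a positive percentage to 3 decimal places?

6.705%

The 8 worst returns sum to -53.64%.
ES = −(-53.64%) / 8 = 6.705%.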